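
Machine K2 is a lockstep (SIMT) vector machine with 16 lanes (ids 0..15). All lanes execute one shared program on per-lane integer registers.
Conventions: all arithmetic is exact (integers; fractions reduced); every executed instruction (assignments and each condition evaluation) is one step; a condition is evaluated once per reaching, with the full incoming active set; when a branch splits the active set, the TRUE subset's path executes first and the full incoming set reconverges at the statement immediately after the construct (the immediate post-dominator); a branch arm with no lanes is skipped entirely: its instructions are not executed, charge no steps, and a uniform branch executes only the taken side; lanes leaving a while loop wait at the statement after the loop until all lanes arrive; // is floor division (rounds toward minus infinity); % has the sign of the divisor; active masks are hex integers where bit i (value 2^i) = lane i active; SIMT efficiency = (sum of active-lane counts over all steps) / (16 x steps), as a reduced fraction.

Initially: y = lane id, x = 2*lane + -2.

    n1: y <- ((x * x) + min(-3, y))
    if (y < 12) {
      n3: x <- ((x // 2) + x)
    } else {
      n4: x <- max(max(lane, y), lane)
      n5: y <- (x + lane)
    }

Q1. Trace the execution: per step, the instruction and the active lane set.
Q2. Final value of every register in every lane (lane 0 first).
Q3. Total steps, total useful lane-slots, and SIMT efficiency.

step 0: y <- ((x * x) + min(-3, y))  0xffff
step 1: eval (y < 12)                0xffff
step 2: x <- ((x // 2) + x)          0x0007
step 3: x <- max(max(lane, y), lane) 0xfff8
step 4: y <- (x + lane)              0xfff8

Answer: 5 steps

y: 1,-3,1,16,37,66,103,148,201,262,331,408,493,586,687,796
x: -3,0,3,13,33,61,97,141,193,253,321,397,481,573,673,781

steps = 5; useful = 61; efficiency = 61/80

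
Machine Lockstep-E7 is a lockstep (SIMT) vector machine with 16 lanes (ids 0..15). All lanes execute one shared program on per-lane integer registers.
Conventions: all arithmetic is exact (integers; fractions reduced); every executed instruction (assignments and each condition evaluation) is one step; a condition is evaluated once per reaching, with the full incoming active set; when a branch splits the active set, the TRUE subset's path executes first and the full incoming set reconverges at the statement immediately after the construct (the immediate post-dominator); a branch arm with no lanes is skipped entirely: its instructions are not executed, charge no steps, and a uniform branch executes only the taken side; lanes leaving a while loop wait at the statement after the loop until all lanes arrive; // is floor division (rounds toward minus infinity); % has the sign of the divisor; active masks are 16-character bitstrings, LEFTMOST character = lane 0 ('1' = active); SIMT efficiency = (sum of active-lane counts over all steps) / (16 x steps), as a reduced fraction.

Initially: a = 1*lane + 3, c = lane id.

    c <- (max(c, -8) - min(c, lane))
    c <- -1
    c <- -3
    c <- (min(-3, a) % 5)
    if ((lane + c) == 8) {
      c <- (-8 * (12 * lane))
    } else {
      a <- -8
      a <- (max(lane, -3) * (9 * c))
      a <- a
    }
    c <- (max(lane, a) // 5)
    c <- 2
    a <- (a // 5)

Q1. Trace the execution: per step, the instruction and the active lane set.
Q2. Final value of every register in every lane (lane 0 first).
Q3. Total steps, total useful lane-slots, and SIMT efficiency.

step 0: c <- (max(c, -8) - min(c, lane)) 1111111111111111
step 1: c <- -1                      1111111111111111
step 2: c <- -3                      1111111111111111
step 3: c <- (min(-3, a) % 5)        1111111111111111
step 4: eval ((lane + c) == 8)       1111111111111111
step 5: c <- (-8 * (12 * lane))      0000001000000000
step 6: a <- -8                      1111110111111111
step 7: a <- (max(lane, -3) * (9 * c)) 1111110111111111
step 8: a <- a                       1111110111111111
step 9: c <- (max(lane, a) // 5)     1111111111111111
step 10: c <- 2                       1111111111111111
step 11: a <- (a // 5)                1111111111111111

Answer: 12 steps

a: 0,3,7,10,14,18,1,25,28,32,36,39,43,46,50,54
c: 2,2,2,2,2,2,2,2,2,2,2,2,2,2,2,2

steps = 12; useful = 174; efficiency = 174/192 = 29/32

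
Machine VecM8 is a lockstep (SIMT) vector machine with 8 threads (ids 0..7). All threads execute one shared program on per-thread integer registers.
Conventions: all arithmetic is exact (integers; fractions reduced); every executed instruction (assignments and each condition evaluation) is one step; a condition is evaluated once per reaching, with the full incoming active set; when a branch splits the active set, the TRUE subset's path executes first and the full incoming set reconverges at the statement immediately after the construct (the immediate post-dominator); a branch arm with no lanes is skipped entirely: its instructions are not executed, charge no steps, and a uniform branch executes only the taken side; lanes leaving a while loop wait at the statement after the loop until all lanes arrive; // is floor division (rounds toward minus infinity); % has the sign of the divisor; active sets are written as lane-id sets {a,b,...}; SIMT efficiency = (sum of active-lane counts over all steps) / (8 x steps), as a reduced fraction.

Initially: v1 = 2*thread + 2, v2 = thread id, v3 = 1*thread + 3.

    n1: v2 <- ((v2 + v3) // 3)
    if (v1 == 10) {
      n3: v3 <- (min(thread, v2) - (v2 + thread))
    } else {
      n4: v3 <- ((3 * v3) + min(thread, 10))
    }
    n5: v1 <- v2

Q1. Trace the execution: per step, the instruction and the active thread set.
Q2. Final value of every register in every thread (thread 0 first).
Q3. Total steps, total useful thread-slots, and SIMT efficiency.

step 0: v2 <- ((v2 + v3) // 3)       {0,1,2,3,4,5,6,7}
step 1: eval (v1 == 10)              {0,1,2,3,4,5,6,7}
step 2: v3 <- (min(thread, v2) - (v2 + thread)) {4}
step 3: v3 <- ((3 * v3) + min(thread, 10)) {0,1,2,3,5,6,7}
step 4: v1 <- v2                     {0,1,2,3,4,5,6,7}

Answer: 5 steps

v1: 1,1,2,3,3,4,5,5
v2: 1,1,2,3,3,4,5,5
v3: 9,13,17,21,-4,29,33,37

steps = 5; useful = 32; efficiency = 32/40 = 4/5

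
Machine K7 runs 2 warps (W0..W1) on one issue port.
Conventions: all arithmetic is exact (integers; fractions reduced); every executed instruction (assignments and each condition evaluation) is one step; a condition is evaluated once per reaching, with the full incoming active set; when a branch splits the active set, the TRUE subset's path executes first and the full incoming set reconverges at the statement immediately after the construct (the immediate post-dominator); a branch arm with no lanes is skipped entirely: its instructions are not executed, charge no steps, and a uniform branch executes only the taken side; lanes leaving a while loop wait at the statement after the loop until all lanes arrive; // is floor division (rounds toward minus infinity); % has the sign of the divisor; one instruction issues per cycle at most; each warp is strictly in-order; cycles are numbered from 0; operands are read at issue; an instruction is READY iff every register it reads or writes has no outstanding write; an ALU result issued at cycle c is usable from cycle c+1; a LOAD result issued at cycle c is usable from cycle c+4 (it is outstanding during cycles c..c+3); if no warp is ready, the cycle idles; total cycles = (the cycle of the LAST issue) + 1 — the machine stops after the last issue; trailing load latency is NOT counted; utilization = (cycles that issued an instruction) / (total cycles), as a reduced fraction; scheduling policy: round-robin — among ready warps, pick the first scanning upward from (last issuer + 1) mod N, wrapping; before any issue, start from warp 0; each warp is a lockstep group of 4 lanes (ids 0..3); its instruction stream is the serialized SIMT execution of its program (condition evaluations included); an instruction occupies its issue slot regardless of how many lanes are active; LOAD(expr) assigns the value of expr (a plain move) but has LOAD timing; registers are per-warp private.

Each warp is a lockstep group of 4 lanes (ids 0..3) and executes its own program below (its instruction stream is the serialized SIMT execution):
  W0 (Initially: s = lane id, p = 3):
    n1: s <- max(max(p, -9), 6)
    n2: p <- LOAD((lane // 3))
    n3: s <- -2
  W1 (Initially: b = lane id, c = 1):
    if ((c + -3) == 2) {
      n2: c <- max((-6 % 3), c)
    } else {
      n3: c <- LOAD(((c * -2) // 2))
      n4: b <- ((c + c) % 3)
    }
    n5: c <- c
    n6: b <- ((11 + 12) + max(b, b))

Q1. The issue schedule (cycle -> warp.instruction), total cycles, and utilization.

cycle 0: W0.I0
cycle 1: W1.I0
cycle 2: W0.I1
cycle 3: W1.I1
cycle 4: W0.I2
cycle 5: idle
cycle 6: idle
cycle 7: W1.I2
cycle 8: W1.I3
cycle 9: W1.I4

Answer: 10 cycles, utilization 4/5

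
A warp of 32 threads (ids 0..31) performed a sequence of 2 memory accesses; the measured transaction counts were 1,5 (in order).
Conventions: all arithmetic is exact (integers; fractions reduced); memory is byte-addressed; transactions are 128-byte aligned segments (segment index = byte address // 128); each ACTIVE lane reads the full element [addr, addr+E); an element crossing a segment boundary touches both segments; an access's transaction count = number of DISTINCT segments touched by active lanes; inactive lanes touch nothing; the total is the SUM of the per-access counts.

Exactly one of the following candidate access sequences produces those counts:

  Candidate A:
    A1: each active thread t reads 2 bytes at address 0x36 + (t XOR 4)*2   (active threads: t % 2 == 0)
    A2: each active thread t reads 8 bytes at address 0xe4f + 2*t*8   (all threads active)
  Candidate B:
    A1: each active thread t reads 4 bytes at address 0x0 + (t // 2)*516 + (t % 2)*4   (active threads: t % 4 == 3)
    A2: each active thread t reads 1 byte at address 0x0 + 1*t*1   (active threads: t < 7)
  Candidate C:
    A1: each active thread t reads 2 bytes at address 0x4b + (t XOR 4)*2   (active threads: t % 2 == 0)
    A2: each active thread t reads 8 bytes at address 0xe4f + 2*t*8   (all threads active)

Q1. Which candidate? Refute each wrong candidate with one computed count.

B: A1 gives 8 transactions, not 1
C: A1 gives 2 transactions, not 1
A: all counts match (1,5)

Answer: A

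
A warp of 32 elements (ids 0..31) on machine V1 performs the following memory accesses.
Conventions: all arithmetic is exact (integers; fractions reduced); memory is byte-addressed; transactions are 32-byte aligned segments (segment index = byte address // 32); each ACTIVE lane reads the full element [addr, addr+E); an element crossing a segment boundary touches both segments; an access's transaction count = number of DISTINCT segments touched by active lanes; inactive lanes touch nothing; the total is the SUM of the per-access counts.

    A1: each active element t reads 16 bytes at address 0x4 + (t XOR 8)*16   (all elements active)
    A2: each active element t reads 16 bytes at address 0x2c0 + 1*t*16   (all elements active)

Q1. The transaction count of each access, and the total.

A1: 17 transactions
A2: 16 transactions

Answer: 17,16; total 33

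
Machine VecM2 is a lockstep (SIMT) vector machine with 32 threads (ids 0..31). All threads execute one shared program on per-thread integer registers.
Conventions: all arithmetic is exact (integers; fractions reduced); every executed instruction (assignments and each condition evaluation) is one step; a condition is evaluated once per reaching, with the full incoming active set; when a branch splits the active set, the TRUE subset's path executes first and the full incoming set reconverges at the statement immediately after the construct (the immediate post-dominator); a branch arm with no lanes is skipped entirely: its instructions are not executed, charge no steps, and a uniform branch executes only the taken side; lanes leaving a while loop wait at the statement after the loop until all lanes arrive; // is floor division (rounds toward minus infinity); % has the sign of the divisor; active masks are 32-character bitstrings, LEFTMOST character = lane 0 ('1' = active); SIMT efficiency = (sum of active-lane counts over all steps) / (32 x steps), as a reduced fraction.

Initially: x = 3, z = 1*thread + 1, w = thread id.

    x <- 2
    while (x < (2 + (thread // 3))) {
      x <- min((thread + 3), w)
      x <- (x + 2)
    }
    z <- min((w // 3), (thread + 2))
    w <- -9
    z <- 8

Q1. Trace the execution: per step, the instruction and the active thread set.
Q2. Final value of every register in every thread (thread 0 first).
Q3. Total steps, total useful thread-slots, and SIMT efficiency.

step 0: x <- 2                       11111111111111111111111111111111
step 1: eval (x < (2 + (thread // 3))) 11111111111111111111111111111111
step 2: x <- min((thread + 3), w)    00011111111111111111111111111111
step 3: x <- (x + 2)                 00011111111111111111111111111111
step 4: eval (x < (2 + (thread // 3))) 00011111111111111111111111111111
step 5: z <- min((w // 3), (thread + 2)) 11111111111111111111111111111111
step 6: w <- -9                      11111111111111111111111111111111
step 7: z <- 8                       11111111111111111111111111111111

Answer: 8 steps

x: 2,2,2,5,6,7,8,9,10,11,12,13,14,15,16,17,18,19,20,21,22,23,24,25,26,27,28,29,30,31,32,33
z: 8,8,8,8,8,8,8,8,8,8,8,8,8,8,8,8,8,8,8,8,8,8,8,8,8,8,8,8,8,8,8,8
w: -9,-9,-9,-9,-9,-9,-9,-9,-9,-9,-9,-9,-9,-9,-9,-9,-9,-9,-9,-9,-9,-9,-9,-9,-9,-9,-9,-9,-9,-9,-9,-9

steps = 8; useful = 247; efficiency = 247/256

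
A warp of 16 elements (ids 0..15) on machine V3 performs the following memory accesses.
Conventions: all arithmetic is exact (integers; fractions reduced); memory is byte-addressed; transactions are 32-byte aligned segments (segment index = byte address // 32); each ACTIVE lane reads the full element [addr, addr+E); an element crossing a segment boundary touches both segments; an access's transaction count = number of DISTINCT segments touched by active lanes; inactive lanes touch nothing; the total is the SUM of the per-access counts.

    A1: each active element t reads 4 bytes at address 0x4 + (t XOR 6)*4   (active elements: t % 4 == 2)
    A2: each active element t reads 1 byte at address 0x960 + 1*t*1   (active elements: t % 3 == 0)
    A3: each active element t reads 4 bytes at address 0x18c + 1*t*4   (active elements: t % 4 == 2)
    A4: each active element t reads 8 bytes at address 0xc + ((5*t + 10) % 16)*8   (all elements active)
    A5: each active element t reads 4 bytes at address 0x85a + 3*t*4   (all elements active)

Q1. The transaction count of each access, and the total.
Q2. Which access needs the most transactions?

A1: 2 transactions
A2: 1 transaction
A3: 3 transactions
A4: 5 transactions
A5: 7 transactions

Answer: 2,1,3,5,7; total 18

Answer: A5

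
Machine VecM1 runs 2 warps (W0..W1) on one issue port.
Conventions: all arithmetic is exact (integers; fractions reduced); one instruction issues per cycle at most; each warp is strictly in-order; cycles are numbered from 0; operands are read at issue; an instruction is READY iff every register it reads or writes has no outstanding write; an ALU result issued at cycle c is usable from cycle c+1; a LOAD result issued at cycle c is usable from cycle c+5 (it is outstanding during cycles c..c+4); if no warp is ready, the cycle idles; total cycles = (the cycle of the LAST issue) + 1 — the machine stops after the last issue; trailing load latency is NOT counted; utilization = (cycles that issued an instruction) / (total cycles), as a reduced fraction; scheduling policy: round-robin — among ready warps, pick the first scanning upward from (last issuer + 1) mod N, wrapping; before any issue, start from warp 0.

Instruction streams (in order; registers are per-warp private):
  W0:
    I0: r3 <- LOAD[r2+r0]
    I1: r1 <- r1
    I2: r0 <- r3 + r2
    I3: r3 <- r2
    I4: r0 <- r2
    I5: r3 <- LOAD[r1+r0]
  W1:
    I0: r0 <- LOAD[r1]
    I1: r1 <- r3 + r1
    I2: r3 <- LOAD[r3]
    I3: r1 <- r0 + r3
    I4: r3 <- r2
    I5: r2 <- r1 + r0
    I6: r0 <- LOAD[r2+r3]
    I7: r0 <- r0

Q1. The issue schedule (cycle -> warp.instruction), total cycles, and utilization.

cycle 0: W0.I0
cycle 1: W1.I0
cycle 2: W0.I1
cycle 3: W1.I1
cycle 4: W1.I2
cycle 5: W0.I2
cycle 6: W0.I3
cycle 7: W0.I4
cycle 8: W0.I5
cycle 9: W1.I3
cycle 10: W1.I4
cycle 11: W1.I5
cycle 12: W1.I6
cycle 13: idle
cycle 14: idle
cycle 15: idle
cycle 16: idle
cycle 17: W1.I7

Answer: 18 cycles, utilization 7/9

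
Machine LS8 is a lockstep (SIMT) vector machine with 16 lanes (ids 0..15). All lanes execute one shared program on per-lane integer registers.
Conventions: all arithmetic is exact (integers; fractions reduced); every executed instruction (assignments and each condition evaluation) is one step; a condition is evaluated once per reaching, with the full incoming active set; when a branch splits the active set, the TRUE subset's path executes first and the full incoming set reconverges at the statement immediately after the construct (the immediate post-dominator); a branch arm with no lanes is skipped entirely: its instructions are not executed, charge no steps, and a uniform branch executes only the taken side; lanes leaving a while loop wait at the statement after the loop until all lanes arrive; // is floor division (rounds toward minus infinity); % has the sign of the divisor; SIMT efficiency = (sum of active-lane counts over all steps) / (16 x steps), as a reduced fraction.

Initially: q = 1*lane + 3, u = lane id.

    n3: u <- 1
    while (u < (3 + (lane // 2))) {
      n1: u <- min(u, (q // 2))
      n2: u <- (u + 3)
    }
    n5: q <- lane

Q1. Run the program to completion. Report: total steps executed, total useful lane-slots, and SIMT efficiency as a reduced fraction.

Answer: 12 steps, 150 useful, 25/32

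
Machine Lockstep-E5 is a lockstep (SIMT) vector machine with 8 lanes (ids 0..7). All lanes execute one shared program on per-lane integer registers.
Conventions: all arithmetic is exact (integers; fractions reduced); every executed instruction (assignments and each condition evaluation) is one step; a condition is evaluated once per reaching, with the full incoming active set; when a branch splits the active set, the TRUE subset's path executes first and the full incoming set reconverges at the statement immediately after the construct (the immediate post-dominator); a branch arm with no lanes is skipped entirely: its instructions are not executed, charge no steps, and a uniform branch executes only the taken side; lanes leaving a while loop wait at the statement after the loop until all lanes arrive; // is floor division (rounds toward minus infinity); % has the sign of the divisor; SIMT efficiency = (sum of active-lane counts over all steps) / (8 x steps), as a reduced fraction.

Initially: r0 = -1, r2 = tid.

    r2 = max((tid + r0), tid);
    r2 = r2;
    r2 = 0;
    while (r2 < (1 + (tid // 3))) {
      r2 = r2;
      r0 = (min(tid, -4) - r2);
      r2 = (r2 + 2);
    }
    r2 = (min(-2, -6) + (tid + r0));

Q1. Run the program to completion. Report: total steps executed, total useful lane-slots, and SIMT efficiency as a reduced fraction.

Answer: 13 steps, 80 useful, 10/13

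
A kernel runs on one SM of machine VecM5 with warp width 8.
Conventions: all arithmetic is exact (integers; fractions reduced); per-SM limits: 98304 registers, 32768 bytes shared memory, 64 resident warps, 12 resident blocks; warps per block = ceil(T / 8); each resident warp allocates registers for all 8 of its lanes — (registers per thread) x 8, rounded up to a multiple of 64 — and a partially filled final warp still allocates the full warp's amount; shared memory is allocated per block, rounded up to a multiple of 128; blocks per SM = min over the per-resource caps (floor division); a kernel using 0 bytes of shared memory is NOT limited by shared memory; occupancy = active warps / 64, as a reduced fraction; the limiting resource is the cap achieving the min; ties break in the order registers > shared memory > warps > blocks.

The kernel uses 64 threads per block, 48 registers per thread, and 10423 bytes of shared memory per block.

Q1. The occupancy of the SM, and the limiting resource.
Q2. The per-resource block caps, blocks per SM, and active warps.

Answer: occupancy 3/8, limited by shared memory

registers: 32 blocks
shared memory: 3 blocks
warps: 8 blocks
blocks: 12 blocks

Answer: 3 blocks, 24 active warps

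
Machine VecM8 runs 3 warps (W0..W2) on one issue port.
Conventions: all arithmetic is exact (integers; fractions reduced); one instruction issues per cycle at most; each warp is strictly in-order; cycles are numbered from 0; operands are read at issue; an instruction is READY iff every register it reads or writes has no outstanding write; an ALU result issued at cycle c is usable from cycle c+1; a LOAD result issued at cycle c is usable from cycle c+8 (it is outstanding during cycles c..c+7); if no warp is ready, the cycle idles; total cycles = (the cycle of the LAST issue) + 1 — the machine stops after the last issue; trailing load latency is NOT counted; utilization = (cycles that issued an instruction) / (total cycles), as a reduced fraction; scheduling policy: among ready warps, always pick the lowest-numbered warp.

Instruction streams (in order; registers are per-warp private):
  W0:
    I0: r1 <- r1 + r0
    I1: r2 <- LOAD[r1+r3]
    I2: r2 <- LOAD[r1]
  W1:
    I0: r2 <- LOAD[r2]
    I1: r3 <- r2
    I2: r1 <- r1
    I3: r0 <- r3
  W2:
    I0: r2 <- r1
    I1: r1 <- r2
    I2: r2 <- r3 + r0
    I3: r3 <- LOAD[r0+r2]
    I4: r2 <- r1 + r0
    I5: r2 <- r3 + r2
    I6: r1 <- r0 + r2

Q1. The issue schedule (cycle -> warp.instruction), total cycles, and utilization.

cycle 0: W0.I0
cycle 1: W0.I1
cycle 2: W1.I0
cycle 3: W2.I0
cycle 4: W2.I1
cycle 5: W2.I2
cycle 6: W2.I3
cycle 7: W2.I4
cycle 8: idle
cycle 9: W0.I2
cycle 10: W1.I1
cycle 11: W1.I2
cycle 12: W1.I3
cycle 13: idle
cycle 14: W2.I5
cycle 15: W2.I6

Answer: 16 cycles, utilization 7/8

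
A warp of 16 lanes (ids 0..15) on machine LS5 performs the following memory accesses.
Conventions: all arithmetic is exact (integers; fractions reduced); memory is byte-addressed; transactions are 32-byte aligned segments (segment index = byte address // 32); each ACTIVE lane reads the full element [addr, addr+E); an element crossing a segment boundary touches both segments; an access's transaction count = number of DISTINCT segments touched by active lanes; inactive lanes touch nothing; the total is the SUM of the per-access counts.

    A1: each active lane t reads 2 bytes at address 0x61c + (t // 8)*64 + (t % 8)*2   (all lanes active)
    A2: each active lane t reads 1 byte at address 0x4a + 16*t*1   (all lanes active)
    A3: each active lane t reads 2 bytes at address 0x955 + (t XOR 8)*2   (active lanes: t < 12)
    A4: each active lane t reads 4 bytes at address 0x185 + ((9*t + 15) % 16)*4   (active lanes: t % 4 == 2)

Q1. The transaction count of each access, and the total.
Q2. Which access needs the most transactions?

A1: 4 transactions
A2: 8 transactions
A3: 2 transactions
A4: 2 transactions

Answer: 4,8,2,2; total 16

Answer: A2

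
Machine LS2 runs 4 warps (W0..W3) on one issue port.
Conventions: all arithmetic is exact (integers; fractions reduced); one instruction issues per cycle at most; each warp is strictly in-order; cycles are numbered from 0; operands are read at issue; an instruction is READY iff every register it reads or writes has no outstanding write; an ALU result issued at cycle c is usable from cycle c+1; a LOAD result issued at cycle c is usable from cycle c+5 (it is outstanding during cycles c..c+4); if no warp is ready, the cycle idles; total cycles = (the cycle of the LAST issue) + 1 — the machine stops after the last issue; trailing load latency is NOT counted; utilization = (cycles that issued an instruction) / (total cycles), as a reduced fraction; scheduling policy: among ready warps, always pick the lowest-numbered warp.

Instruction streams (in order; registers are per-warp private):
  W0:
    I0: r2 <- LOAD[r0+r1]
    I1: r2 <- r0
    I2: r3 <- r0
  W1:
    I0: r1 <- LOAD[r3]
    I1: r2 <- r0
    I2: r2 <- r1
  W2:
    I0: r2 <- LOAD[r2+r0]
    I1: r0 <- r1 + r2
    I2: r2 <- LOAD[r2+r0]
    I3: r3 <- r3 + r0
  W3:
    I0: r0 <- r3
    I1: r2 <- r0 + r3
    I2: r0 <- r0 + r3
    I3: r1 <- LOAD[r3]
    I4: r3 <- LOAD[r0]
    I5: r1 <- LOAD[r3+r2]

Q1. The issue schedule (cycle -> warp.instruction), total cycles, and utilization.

cycle 0: W0.I0
cycle 1: W1.I0
cycle 2: W1.I1
cycle 3: W2.I0
cycle 4: W3.I0
cycle 5: W0.I1
cycle 6: W0.I2
cycle 7: W1.I2
cycle 8: W2.I1
cycle 9: W2.I2
cycle 10: W2.I3
cycle 11: W3.I1
cycle 12: W3.I2
cycle 13: W3.I3
cycle 14: W3.I4
cycle 15: idle
cycle 16: idle
cycle 17: idle
cycle 18: idle
cycle 19: W3.I5

Answer: 20 cycles, utilization 4/5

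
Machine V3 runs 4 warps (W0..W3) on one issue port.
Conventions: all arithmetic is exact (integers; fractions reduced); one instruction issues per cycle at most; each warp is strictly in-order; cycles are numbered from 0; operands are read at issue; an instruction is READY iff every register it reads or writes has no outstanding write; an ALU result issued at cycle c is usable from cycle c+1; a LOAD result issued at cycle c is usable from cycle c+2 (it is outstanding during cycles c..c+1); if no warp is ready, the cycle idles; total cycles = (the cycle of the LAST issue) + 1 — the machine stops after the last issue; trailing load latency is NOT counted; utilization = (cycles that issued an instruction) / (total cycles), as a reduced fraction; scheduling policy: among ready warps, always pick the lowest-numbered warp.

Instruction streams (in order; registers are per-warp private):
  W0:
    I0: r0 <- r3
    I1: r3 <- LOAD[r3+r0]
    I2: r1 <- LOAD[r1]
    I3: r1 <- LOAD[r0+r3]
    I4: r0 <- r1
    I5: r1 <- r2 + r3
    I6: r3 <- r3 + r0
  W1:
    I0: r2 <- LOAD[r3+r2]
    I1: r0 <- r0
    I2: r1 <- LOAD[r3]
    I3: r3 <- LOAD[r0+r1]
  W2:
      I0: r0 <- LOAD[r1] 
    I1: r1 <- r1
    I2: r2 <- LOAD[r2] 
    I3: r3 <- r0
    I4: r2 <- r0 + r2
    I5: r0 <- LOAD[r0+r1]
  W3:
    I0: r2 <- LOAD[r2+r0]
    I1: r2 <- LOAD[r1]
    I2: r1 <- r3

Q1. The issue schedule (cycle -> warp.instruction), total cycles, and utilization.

cycle 0: W0.I0
cycle 1: W0.I1
cycle 2: W0.I2
cycle 3: W1.I0
cycle 4: W0.I3
cycle 5: W1.I1
cycle 6: W0.I4
cycle 7: W0.I5
cycle 8: W0.I6
cycle 9: W1.I2
cycle 10: W2.I0
cycle 11: W1.I3
cycle 12: W2.I1
cycle 13: W2.I2
cycle 14: W2.I3
cycle 15: W2.I4
cycle 16: W2.I5
cycle 17: W3.I0
cycle 18: idle
cycle 19: W3.I1
cycle 20: W3.I2

Answer: 21 cycles, utilization 20/21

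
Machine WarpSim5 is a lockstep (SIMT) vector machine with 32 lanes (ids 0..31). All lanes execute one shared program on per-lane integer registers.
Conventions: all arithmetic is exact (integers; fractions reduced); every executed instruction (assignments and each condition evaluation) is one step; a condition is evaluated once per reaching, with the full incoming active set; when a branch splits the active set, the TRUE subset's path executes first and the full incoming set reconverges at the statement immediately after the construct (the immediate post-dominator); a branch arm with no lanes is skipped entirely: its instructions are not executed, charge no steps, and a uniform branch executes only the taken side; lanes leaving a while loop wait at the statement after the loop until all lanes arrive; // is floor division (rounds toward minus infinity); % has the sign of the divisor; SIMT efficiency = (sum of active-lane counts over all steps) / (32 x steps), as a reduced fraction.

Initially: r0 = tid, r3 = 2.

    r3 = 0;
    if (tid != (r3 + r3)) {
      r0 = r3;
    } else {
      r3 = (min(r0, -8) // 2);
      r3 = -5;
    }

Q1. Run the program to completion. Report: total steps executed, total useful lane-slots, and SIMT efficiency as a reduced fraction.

Answer: 5 steps, 97 useful, 97/160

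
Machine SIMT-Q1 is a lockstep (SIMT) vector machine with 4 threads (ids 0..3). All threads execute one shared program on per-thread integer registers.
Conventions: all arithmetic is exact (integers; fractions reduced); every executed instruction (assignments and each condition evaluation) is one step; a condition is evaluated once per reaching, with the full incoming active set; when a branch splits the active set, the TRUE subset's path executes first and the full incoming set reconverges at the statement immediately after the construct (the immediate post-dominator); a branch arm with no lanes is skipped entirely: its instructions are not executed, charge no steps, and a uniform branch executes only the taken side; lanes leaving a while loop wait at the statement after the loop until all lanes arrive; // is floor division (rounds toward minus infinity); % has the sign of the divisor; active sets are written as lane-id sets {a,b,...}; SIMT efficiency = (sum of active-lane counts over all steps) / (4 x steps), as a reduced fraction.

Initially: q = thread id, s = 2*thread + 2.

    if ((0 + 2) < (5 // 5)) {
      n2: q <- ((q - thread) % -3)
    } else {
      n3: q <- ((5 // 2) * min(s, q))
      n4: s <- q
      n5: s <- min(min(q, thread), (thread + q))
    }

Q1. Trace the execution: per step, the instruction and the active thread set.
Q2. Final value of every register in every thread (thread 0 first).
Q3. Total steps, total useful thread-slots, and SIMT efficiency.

step 0: eval ((0 + 2) < (5 // 5))    {0,1,2,3}
step 1: q <- ((5 // 2) * min(s, q))  {0,1,2,3}
step 2: s <- q                       {0,1,2,3}
step 3: s <- min(min(q, thread), (thread + q)) {0,1,2,3}

Answer: 4 steps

q: 0,2,4,6
s: 0,1,2,3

steps = 4; useful = 16; efficiency = 16/16 = 1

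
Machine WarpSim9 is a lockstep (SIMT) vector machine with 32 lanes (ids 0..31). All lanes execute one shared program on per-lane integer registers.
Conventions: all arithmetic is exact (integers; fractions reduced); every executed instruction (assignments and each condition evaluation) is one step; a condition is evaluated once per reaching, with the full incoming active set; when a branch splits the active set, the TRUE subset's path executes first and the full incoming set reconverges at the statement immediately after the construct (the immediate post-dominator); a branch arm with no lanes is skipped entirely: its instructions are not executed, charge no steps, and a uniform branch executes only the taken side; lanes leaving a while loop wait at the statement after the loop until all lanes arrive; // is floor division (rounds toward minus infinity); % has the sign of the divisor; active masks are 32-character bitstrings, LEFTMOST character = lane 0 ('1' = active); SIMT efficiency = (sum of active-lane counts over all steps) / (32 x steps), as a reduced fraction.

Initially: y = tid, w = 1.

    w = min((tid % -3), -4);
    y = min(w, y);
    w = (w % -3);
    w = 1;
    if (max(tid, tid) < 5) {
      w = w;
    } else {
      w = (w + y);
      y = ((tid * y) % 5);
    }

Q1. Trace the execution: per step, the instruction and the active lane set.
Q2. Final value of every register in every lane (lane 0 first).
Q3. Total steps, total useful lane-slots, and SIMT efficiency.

step 0: w <- min((tid % -3), -4)     11111111111111111111111111111111
step 1: y <- min(w, y)               11111111111111111111111111111111
step 2: w <- (w % -3)                11111111111111111111111111111111
step 3: w <- 1                       11111111111111111111111111111111
step 4: eval (max(tid, tid) < 5)     11111111111111111111111111111111
step 5: w <- w                       11111000000000000000000000000000
step 6: w <- (w + y)                 00000111111111111111111111111111
step 7: y <- ((tid * y) % 5)         00000111111111111111111111111111

Answer: 8 steps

y: -4,-4,-4,-4,-4,0,1,2,3,4,0,1,2,3,4,0,1,2,3,4,0,1,2,3,4,0,1,2,3,4,0,1
w: 1,1,1,1,1,-3,-3,-3,-3,-3,-3,-3,-3,-3,-3,-3,-3,-3,-3,-3,-3,-3,-3,-3,-3,-3,-3,-3,-3,-3,-3,-3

steps = 8; useful = 219; efficiency = 219/256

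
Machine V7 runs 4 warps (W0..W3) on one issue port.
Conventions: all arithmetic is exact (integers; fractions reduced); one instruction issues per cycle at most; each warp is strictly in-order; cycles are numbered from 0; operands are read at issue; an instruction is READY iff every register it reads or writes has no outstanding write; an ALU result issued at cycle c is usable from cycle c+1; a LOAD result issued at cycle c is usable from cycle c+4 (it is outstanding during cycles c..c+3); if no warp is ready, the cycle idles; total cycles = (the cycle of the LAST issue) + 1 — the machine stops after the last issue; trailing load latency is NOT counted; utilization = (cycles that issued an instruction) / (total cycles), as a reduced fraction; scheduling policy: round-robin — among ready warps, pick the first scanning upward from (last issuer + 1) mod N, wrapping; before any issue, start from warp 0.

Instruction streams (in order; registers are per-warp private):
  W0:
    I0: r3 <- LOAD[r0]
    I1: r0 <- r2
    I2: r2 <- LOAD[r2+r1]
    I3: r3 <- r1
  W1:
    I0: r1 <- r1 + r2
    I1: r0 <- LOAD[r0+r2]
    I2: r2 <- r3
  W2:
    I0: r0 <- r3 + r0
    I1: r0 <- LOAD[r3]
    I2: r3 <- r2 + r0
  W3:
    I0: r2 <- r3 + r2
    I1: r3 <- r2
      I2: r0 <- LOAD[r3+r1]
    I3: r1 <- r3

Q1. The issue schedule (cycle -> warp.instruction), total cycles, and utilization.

cycle 0: W0.I0
cycle 1: W1.I0
cycle 2: W2.I0
cycle 3: W3.I0
cycle 4: W0.I1
cycle 5: W1.I1
cycle 6: W2.I1
cycle 7: W3.I1
cycle 8: W0.I2
cycle 9: W1.I2
cycle 10: W2.I2
cycle 11: W3.I2
cycle 12: W0.I3
cycle 13: W3.I3

Answer: 14 cycles, utilization 1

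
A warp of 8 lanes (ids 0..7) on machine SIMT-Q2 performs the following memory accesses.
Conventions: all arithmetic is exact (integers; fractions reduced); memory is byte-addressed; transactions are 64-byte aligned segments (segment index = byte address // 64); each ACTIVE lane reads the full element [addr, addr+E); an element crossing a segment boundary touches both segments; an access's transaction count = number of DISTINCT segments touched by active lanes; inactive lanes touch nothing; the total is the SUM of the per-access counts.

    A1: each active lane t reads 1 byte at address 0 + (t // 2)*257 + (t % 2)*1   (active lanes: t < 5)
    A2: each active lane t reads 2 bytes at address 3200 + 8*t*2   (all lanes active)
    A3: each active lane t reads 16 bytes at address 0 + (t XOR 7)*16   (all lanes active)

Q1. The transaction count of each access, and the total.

A1: 3 transactions
A2: 2 transactions
A3: 2 transactions

Answer: 3,2,2; total 7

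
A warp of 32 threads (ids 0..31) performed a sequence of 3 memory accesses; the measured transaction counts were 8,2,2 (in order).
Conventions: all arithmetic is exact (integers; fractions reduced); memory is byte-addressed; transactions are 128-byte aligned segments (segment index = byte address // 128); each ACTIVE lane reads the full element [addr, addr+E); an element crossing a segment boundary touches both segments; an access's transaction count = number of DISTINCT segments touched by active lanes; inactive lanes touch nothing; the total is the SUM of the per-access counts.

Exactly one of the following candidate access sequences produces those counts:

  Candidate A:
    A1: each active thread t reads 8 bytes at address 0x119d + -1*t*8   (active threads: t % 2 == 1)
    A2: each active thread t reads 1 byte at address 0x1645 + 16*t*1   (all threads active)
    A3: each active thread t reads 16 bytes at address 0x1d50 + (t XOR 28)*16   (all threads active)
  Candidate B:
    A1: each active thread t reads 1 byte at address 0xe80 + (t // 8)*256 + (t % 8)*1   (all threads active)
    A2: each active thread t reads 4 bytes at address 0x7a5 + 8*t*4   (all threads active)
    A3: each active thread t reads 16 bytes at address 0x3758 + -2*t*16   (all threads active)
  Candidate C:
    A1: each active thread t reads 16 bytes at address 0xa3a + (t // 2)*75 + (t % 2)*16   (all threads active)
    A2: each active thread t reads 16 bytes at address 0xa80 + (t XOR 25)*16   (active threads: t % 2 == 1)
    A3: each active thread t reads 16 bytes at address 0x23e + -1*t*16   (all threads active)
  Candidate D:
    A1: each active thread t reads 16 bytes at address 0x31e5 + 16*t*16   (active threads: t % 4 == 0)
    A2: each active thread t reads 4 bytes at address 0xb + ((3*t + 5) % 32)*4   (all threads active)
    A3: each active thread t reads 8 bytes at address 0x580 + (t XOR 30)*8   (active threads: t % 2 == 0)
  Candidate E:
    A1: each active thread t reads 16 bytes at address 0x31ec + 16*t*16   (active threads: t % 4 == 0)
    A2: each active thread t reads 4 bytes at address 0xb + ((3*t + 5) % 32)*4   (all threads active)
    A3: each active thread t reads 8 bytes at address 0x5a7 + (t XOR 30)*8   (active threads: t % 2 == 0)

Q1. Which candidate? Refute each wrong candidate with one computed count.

A: A1 gives 3 transactions, not 8
B: A1 gives 4 transactions, not 8
C: A1 gives 10 transactions, not 8
E: A3 gives 3 transactions, not 2
D: all counts match (8,2,2)

Answer: D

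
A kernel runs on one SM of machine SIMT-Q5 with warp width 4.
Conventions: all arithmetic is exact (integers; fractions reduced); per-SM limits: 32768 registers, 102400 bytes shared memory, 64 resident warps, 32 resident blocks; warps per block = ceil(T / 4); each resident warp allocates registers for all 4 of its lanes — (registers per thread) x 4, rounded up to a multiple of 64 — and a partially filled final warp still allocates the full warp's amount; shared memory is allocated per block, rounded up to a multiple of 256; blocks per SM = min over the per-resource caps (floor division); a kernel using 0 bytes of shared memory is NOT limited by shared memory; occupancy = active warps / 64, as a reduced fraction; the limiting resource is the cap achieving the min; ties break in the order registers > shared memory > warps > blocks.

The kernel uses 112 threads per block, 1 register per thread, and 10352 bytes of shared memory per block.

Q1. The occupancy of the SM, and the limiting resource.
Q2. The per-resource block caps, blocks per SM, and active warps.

Answer: occupancy 7/8, limited by warps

registers: 18 blocks
shared memory: 9 blocks
warps: 2 blocks
blocks: 32 blocks

Answer: 2 blocks, 56 active warps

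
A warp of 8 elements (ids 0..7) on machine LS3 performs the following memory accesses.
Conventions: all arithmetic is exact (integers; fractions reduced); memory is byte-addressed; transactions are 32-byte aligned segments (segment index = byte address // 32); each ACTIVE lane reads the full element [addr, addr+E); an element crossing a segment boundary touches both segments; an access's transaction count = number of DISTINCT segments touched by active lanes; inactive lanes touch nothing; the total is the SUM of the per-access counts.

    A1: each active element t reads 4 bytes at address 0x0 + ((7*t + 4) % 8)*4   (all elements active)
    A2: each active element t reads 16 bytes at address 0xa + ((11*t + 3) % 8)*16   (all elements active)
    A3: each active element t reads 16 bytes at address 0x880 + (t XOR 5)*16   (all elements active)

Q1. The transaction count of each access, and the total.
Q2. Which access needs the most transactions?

A1: 1 transaction
A2: 5 transactions
A3: 4 transactions

Answer: 1,5,4; total 10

Answer: A2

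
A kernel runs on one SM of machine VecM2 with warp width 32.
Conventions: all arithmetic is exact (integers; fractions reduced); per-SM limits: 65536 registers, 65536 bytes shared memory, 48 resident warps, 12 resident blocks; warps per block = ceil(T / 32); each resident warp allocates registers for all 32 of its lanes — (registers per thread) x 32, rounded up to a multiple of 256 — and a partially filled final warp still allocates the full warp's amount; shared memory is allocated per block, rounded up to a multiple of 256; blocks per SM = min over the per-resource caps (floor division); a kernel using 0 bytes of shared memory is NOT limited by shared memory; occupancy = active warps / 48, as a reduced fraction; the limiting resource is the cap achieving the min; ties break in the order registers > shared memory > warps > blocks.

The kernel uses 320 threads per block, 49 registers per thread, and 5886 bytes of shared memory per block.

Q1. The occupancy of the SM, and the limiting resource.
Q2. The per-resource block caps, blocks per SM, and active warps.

Answer: occupancy 5/8, limited by registers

registers: 3 blocks
shared memory: 11 blocks
warps: 4 blocks
blocks: 12 blocks

Answer: 3 blocks, 30 active warps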